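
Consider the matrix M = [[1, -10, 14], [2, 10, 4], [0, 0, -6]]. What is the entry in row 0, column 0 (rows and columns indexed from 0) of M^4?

-2059

Characteristic polynomial: λ^3 - 5λ^2 - 36λ + 180 = (λ - 6)(λ - 5)(λ + 6), so the eigenvalues are -6, 5, 6.
λ=-6: eigenvector (-2, 0, 1).
λ=6: eigenvector (-2, 1, 0).
λ=5: eigenvector (5, -2, 0).
P = [[-2, -2, 5], [0, 1, -2], [1, 0, 0]], D = diag(-6, 6, 5), P⁻¹ = [[0, 0, 1], [2, 5, 4], [1, 2, 2]].
M⁴ = P·diag(1296, 1296, 625)·P⁻¹ = [[-2059, -6710, -6710], [1342, 3980, 2684], [0, 0, 1296]].
The requested entry is -2059.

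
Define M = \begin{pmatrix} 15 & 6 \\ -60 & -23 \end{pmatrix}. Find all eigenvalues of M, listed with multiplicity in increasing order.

Characteristic polynomial: p(t) = t^2 + 8t + 15 = (t + 3)(t + 5).
Roots (with multiplicity): -5, -3.

-5, -3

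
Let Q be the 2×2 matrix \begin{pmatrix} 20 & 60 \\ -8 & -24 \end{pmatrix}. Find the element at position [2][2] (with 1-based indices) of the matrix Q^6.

Characteristic polynomial: μ^2 + 4μ = μ(μ + 4), so the eigenvalues are -4, 0.
μ=-4: eigenvector (-5, 2).
μ=0: eigenvector (-3, 1).
P = [[-5, -3], [2, 1]], D = diag(-4, 0), P⁻¹ = [[1, 3], [-2, -5]].
Q⁶ = P·diag(4096, 0)·P⁻¹ = [[-20480, -61440], [8192, 24576]].
The requested entry is 24576.

24576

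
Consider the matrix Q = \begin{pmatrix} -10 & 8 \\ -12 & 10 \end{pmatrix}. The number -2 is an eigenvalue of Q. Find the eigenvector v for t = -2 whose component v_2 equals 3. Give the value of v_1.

Q + 2I = [[-8, 8], [-12, 12]].
Solving (Q + 2I)v = 0 gives the eigenspace spanned by (3, 3).
With v_2 = 3, v = (3, 3), so v_1 = 3.

3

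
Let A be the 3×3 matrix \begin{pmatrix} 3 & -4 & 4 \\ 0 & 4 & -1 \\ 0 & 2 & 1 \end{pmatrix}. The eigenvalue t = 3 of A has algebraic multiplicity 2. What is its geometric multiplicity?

A − 3I = [[0, -4, 4], [0, 1, -1], [0, 2, -2]].
This matrix has rank 1, so its null space has dimension 3 − 1 = 2.

2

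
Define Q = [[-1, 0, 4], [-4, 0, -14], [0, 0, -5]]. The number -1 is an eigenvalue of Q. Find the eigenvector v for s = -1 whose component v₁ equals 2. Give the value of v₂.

Q + 1I = [[0, 0, 4], [-4, 1, -14], [0, 0, -4]].
Solving (Q + 1I)v = 0 gives the eigenspace spanned by (2, 8, 0).
With v₁ = 2, v = (2, 8, 0), so v₂ = 8.

8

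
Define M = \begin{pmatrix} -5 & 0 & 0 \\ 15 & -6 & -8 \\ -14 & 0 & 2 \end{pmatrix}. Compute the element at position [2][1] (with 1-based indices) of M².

-53

Characteristic polynomial: t^3 + 9t^2 + 8t - 60 = (t - 2)(t + 5)(t + 6), so the eigenvalues are -6, -5, 2.
t=-5: eigenvector (1, -1, 2).
t=-6: eigenvector (0, 1, 0).
t=2: eigenvector (0, -1, 1).
P = [[1, 0, 0], [-1, 1, -1], [2, 0, 1]], D = diag(-5, -6, 2), P⁻¹ = [[1, 0, 0], [-1, 1, 1], [-2, 0, 1]].
M² = P·diag(25, 36, 4)·P⁻¹ = [[25, 0, 0], [-53, 36, 32], [42, 0, 4]].
The requested entry is -53.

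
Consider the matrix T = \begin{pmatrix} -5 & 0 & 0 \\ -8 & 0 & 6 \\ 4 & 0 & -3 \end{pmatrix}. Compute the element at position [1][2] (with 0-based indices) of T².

-18

Characteristic polynomial: μ^3 + 8μ^2 + 15μ = μ(μ + 3)(μ + 5), so the eigenvalues are -5, -3, 0.
μ=-5: eigenvector (1, 4, -2).
μ=0: eigenvector (0, 1, 0).
μ=-3: eigenvector (0, -2, 1).
P = [[1, 0, 0], [4, 1, -2], [-2, 0, 1]], D = diag(-5, 0, -3), P⁻¹ = [[1, 0, 0], [0, 1, 2], [2, 0, 1]].
T² = P·diag(25, 0, 9)·P⁻¹ = [[25, 0, 0], [64, 0, -18], [-32, 0, 9]].
The requested entry is -18.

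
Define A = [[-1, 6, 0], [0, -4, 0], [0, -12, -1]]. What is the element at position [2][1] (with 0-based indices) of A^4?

1020

Characteristic polynomial: s^3 + 6s^2 + 9s + 4 = (s + 1)^2(s + 4), so the eigenvalues are -4, -1, -1.
s=-1: eigenvector (1, 0, -2).
s=-1: eigenvector (-1, 0, 3).
s=-4: eigenvector (-2, 1, 4).
P = [[1, -1, -2], [0, 0, 1], [-2, 3, 4]], D = diag(-1, -1, -4), P⁻¹ = [[3, 2, 1], [2, 0, 1], [0, 1, 0]].
A⁴ = P·diag(1, 1, 256)·P⁻¹ = [[1, -510, 0], [0, 256, 0], [0, 1020, 1]].
The requested entry is 1020.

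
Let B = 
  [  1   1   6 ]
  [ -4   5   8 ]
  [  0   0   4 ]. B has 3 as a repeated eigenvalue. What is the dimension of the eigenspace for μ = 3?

B − 3I = [[-2, 1, 6], [-4, 2, 8], [0, 0, 1]].
This matrix has rank 2, so its null space has dimension 3 − 2 = 1.

1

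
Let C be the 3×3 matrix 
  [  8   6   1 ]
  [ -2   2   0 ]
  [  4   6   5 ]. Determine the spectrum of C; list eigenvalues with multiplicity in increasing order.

4, 5, 6

Characteristic polynomial: p(λ) = λ^3 - 15λ^2 + 74λ - 120 = (λ - 6)(λ - 5)(λ - 4).
Roots (with multiplicity): 4, 5, 6.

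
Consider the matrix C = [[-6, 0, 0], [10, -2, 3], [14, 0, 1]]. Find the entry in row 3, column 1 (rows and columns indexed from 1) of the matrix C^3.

Characteristic polynomial: μ^3 + 7μ^2 + 4μ - 12 = (μ - 1)(μ + 2)(μ + 6), so the eigenvalues are -6, -2, 1.
μ=1: eigenvector (0, 1, 1).
μ=-2: eigenvector (0, 1, 0).
μ=-6: eigenvector (1, -1, -2).
P = [[0, 0, 1], [1, 1, -1], [1, 0, -2]], D = diag(1, -2, -6), P⁻¹ = [[2, 0, 1], [-1, 1, -1], [1, 0, 0]].
C³ = P·diag(1, -8, -216)·P⁻¹ = [[-216, 0, 0], [226, -8, 9], [434, 0, 1]].
The requested entry is 434.

434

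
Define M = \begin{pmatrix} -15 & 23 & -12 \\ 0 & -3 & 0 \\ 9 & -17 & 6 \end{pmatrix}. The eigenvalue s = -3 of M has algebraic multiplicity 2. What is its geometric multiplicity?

1

M + 3I = [[-12, 23, -12], [0, 0, 0], [9, -17, 9]].
This matrix has rank 2, so its null space has dimension 3 − 2 = 1.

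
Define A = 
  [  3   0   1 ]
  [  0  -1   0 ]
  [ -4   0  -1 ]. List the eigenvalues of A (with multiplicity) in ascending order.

Characteristic polynomial: p(t) = t^3 - t^2 - t + 1 = (t - 1)^2(t + 1).
Roots (with multiplicity): -1, 1, 1.

-1, 1, 1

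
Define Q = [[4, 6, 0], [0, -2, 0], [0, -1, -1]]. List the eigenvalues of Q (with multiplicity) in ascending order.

-2, -1, 4

Characteristic polynomial: p(λ) = λ^3 - λ^2 - 10λ - 8 = (λ - 4)(λ + 1)(λ + 2).
Roots (with multiplicity): -2, -1, 4.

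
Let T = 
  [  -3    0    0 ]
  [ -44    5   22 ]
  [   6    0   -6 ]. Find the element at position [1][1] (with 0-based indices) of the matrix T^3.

Characteristic polynomial: s^3 + 4s^2 - 27s - 90 = (s - 5)(s + 3)(s + 6), so the eigenvalues are -6, -3, 5.
s=5: eigenvector (0, 1, 0).
s=-3: eigenvector (1, 0, 2).
s=-6: eigenvector (0, -2, 1).
P = [[0, 1, 0], [1, 0, -2], [0, 2, 1]], D = diag(5, -3, -6), P⁻¹ = [[-4, 1, 2], [1, 0, 0], [-2, 0, 1]].
T³ = P·diag(125, -27, -216)·P⁻¹ = [[-27, 0, 0], [-1364, 125, 682], [378, 0, -216]].
The requested entry is 125.

125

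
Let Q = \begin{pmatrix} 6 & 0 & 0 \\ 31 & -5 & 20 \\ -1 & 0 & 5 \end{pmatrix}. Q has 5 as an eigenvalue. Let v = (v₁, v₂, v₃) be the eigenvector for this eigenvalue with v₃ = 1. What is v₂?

2

Q − 5I = [[1, 0, 0], [31, -10, 20], [-1, 0, 0]].
Solving (Q − 5I)v = 0 gives the eigenspace spanned by (0, 2, 1).
With v₃ = 1, v = (0, 2, 1), so v₂ = 2.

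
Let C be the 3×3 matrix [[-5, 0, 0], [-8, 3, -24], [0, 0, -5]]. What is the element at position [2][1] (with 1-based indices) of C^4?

Characteristic polynomial: μ^3 + 7μ^2 - 5μ - 75 = (μ - 3)(μ + 5)^2, so the eigenvalues are -5, -5, 3.
μ=-5: eigenvector (3, 0, -1).
μ=3: eigenvector (0, 1, 0).
μ=-5: eigenvector (-2, 1, 1).
P = [[3, 0, -2], [0, 1, 1], [-1, 0, 1]], D = diag(-5, 3, -5), P⁻¹ = [[1, 0, 2], [-1, 1, -3], [1, 0, 3]].
C⁴ = P·diag(625, 81, 625)·P⁻¹ = [[625, 0, 0], [544, 81, 1632], [0, 0, 625]].
The requested entry is 544.

544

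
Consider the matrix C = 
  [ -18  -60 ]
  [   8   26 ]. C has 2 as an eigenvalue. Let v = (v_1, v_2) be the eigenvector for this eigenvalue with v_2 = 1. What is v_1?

-3

C − 2I = [[-20, -60], [8, 24]].
Solving (C − 2I)v = 0 gives the eigenspace spanned by (-3, 1).
With v_2 = 1, v = (-3, 1), so v_1 = -3.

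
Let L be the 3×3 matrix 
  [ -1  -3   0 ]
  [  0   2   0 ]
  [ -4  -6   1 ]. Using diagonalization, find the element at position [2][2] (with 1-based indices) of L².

Characteristic polynomial: s^3 - 2s^2 - s + 2 = (s - 2)(s - 1)(s + 1), so the eigenvalues are -1, 1, 2.
s=1: eigenvector (0, 0, 1).
s=2: eigenvector (-1, 1, -2).
s=-1: eigenvector (1, 0, 2).
P = [[0, -1, 1], [0, 1, 0], [1, -2, 2]], D = diag(1, 2, -1), P⁻¹ = [[-2, 0, 1], [0, 1, 0], [1, 1, 0]].
L² = P·diag(1, 4, 1)·P⁻¹ = [[1, -3, 0], [0, 4, 0], [0, -6, 1]].
The requested entry is 4.

4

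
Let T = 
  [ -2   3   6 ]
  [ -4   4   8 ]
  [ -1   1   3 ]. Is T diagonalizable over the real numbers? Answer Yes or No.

Characteristic polynomial: p(s) = s^3 - 5s^2 + 8s - 4 = (s - 2)^2(s - 1).
s = 2 has algebraic multiplicity 2; rank(T − 2I) = 2, so geometric multiplicity = 1.
Geometric multiplicity < algebraic multiplicity, so T is not diagonalizable.

No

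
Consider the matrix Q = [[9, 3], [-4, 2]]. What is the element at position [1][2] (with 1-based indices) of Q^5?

Characteristic polynomial: r^2 - 11r + 30 = (r - 6)(r - 5), so the eigenvalues are 5, 6.
r=5: eigenvector (-3, 4).
r=6: eigenvector (1, -1).
P = [[-3, 1], [4, -1]], D = diag(5, 6), P⁻¹ = [[1, 1], [4, 3]].
Q⁵ = P·diag(3125, 7776)·P⁻¹ = [[21729, 13953], [-18604, -10828]].
The requested entry is 13953.

13953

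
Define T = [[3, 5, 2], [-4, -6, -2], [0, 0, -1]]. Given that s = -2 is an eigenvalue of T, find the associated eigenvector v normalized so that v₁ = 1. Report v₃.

0

T + 2I = [[5, 5, 2], [-4, -4, -2], [0, 0, 1]].
Solving (T + 2I)v = 0 gives the eigenspace spanned by (1, -1, 0).
With v₁ = 1, v = (1, -1, 0), so v₃ = 0.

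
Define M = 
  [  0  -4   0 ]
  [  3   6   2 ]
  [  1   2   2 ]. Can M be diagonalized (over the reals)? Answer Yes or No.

Characteristic polynomial: p(s) = s^3 - 8s^2 + 20s - 16 = (s - 4)(s - 2)^2.
s = 2 has algebraic multiplicity 2; rank(M − 2I) = 2, so geometric multiplicity = 1.
Geometric multiplicity < algebraic multiplicity, so M is not diagonalizable.

No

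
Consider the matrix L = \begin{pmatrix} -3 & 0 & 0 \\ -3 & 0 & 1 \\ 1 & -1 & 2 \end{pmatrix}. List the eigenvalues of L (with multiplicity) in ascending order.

-3, 1, 1

Characteristic polynomial: p(r) = r^3 + r^2 - 5r + 3 = (r - 1)^2(r + 3).
Roots (with multiplicity): -3, 1, 1.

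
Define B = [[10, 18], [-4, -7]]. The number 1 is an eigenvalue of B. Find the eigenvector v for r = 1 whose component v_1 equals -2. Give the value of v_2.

B − 1I = [[9, 18], [-4, -8]].
Solving (B − 1I)v = 0 gives the eigenspace spanned by (-2, 1).
With v_1 = -2, v = (-2, 1), so v_2 = 1.

1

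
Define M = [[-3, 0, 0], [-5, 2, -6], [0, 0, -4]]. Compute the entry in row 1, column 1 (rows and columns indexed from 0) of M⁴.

Characteristic polynomial: t^3 + 5t^2 - 2t - 24 = (t - 2)(t + 3)(t + 4), so the eigenvalues are -4, -3, 2.
t=-3: eigenvector (1, 1, 0).
t=2: eigenvector (0, 1, 0).
t=-4: eigenvector (0, 1, 1).
P = [[1, 0, 0], [1, 1, 1], [0, 0, 1]], D = diag(-3, 2, -4), P⁻¹ = [[1, 0, 0], [-1, 1, -1], [0, 0, 1]].
M⁴ = P·diag(81, 16, 256)·P⁻¹ = [[81, 0, 0], [65, 16, 240], [0, 0, 256]].
The requested entry is 16.

16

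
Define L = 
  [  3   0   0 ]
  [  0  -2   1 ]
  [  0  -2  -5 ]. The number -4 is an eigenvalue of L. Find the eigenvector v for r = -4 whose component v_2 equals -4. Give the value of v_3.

L + 4I = [[7, 0, 0], [0, 2, 1], [0, -2, -1]].
Solving (L + 4I)v = 0 gives the eigenspace spanned by (0, -4, 8).
With v_2 = -4, v = (0, -4, 8), so v_3 = 8.

8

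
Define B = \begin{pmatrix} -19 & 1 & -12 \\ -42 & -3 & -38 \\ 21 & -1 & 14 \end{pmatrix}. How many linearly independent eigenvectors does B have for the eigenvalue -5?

1

B + 5I = [[-14, 1, -12], [-42, 2, -38], [21, -1, 19]].
This matrix has rank 2, so its null space has dimension 3 − 2 = 1.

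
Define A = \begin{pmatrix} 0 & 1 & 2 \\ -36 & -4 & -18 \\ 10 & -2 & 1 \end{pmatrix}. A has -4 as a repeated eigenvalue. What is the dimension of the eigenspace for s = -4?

1

A + 4I = [[4, 1, 2], [-36, 0, -18], [10, -2, 5]].
This matrix has rank 2, so its null space has dimension 3 − 2 = 1.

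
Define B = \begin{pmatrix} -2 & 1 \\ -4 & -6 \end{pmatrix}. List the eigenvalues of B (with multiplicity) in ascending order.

Characteristic polynomial: p(λ) = λ^2 + 8λ + 16 = (λ + 4)^2.
Roots (with multiplicity): -4, -4.

-4, -4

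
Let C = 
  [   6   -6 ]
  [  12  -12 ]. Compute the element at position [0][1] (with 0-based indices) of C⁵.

Characteristic polynomial: r^2 + 6r = r(r + 6), so the eigenvalues are -6, 0.
r=-6: eigenvector (-1, -2).
r=0: eigenvector (1, 1).
P = [[-1, 1], [-2, 1]], D = diag(-6, 0), P⁻¹ = [[1, -1], [2, -1]].
C⁵ = P·diag(-7776, 0)·P⁻¹ = [[7776, -7776], [15552, -15552]].
The requested entry is -7776.

-7776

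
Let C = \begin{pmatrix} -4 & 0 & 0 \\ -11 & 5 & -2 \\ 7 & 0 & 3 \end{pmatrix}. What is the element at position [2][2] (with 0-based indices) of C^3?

Characteristic polynomial: t^3 - 4t^2 - 17t + 60 = (t - 5)(t - 3)(t + 4), so the eigenvalues are -4, 3, 5.
t=-4: eigenvector (1, 1, -1).
t=5: eigenvector (0, 1, 0).
t=3: eigenvector (0, 1, 1).
P = [[1, 0, 0], [1, 1, 1], [-1, 0, 1]], D = diag(-4, 5, 3), P⁻¹ = [[1, 0, 0], [-2, 1, -1], [1, 0, 1]].
C³ = P·diag(-64, 125, 27)·P⁻¹ = [[-64, 0, 0], [-287, 125, -98], [91, 0, 27]].
The requested entry is 27.

27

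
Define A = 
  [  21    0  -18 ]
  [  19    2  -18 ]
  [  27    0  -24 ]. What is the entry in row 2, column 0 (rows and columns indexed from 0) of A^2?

Characteristic polynomial: μ^3 + μ^2 - 24μ + 36 = (μ - 3)(μ - 2)(μ + 6), so the eigenvalues are -6, 2, 3.
μ=-6: eigenvector (2, 2, 3).
μ=2: eigenvector (0, 1, 0).
μ=3: eigenvector (1, 1, 1).
P = [[2, 0, 1], [2, 1, 1], [3, 0, 1]], D = diag(-6, 2, 3), P⁻¹ = [[-1, 0, 1], [-1, 1, 0], [3, 0, -2]].
A² = P·diag(36, 4, 9)·P⁻¹ = [[-45, 0, 54], [-49, 4, 54], [-81, 0, 90]].
The requested entry is -81.

-81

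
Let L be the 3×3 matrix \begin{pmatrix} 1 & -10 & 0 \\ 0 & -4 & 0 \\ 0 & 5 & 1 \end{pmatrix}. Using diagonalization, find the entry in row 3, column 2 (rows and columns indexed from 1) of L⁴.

Characteristic polynomial: s^3 + 2s^2 - 7s + 4 = (s - 1)^2(s + 4), so the eigenvalues are -4, 1, 1.
s=-4: eigenvector (2, 1, -1).
s=1: eigenvector (1, 0, 1).
s=1: eigenvector (2, 0, 3).
P = [[2, 1, 2], [1, 0, 0], [-1, 1, 3]], D = diag(-4, 1, 1), P⁻¹ = [[0, 1, 0], [3, -8, -2], [-1, 3, 1]].
L⁴ = P·diag(256, 1, 1)·P⁻¹ = [[1, 510, 0], [0, 256, 0], [0, -255, 1]].
The requested entry is -255.

-255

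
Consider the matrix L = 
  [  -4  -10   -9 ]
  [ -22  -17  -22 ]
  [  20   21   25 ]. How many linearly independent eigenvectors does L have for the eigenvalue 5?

L − 5I = [[-9, -10, -9], [-22, -22, -22], [20, 21, 20]].
This matrix has rank 2, so its null space has dimension 3 − 2 = 1.

1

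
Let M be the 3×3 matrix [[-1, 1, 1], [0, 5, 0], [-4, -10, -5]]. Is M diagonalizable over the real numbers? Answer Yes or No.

No

Characteristic polynomial: p(t) = t^3 + t^2 - 21t - 45 = (t - 5)(t + 3)^2.
t = -3 has algebraic multiplicity 2; rank(M + 3I) = 2, so geometric multiplicity = 1.
Geometric multiplicity < algebraic multiplicity, so M is not diagonalizable.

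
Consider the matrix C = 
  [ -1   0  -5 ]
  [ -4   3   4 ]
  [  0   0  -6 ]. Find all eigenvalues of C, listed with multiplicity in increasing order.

Characteristic polynomial: p(s) = s^3 + 4s^2 - 15s - 18 = (s - 3)(s + 1)(s + 6).
Roots (with multiplicity): -6, -1, 3.

-6, -1, 3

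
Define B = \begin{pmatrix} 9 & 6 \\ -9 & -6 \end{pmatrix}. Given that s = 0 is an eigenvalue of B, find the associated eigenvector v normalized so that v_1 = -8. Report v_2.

B = [[9, 6], [-9, -6]].
Solving (B)v = 0 gives the eigenspace spanned by (-8, 12).
With v_1 = -8, v = (-8, 12), so v_2 = 12.

12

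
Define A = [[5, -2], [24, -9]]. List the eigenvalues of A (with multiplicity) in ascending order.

-3, -1

Characteristic polynomial: p(μ) = μ^2 + 4μ + 3 = (μ + 1)(μ + 3).
Roots (with multiplicity): -3, -1.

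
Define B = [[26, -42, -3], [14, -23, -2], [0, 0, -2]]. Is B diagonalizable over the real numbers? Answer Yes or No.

No

Characteristic polynomial: p(μ) = μ^3 - μ^2 - 16μ - 20 = (μ - 5)(μ + 2)^2.
μ = -2 has algebraic multiplicity 2; rank(B + 2I) = 2, so geometric multiplicity = 1.
Geometric multiplicity < algebraic multiplicity, so B is not diagonalizable.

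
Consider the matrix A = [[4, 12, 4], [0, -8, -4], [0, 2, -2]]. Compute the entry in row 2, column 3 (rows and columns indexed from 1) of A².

40

Characteristic polynomial: r^3 + 6r^2 - 16r - 96 = (r - 4)(r + 4)(r + 6), so the eigenvalues are -6, -4, 4.
r=4: eigenvector (1, 0, 0).
r=-4: eigenvector (-1, 1, -1).
r=-6: eigenvector (-2, 2, -1).
P = [[1, -1, -2], [0, 1, 2], [0, -1, -1]], D = diag(4, -4, -6), P⁻¹ = [[1, 1, 0], [0, -1, -2], [0, 1, 1]].
A² = P·diag(16, 16, 36)·P⁻¹ = [[16, -40, -40], [0, 56, 40], [0, -20, -4]].
The requested entry is 40.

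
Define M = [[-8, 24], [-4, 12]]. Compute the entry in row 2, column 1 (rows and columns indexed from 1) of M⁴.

-256

Characteristic polynomial: s^2 - 4s = s(s - 4), so the eigenvalues are 0, 4.
s=0: eigenvector (3, 1).
s=4: eigenvector (2, 1).
P = [[3, 2], [1, 1]], D = diag(0, 4), P⁻¹ = [[1, -2], [-1, 3]].
M⁴ = P·diag(0, 256)·P⁻¹ = [[-512, 1536], [-256, 768]].
The requested entry is -256.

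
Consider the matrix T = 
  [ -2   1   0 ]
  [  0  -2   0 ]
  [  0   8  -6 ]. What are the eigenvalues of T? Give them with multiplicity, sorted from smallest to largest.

Characteristic polynomial: p(r) = r^3 + 10r^2 + 28r + 24 = (r + 2)^2(r + 6).
Roots (with multiplicity): -6, -2, -2.

-6, -2, -2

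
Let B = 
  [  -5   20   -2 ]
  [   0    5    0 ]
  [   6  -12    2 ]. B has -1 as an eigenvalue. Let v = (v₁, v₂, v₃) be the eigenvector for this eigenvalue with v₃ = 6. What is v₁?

B + 1I = [[-4, 20, -2], [0, 6, 0], [6, -12, 3]].
Solving (B + 1I)v = 0 gives the eigenspace spanned by (-3, 0, 6).
With v₃ = 6, v = (-3, 0, 6), so v₁ = -3.

-3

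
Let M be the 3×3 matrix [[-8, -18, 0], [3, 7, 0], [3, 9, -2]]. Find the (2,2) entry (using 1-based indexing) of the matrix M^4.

-29

Characteristic polynomial: λ^3 + 3λ^2 - 4 = (λ - 1)(λ + 2)^2, so the eigenvalues are -2, -2, 1.
λ=-2: eigenvector (3, -1, -1).
λ=1: eigenvector (-2, 1, 1).
λ=-2: eigenvector (0, 0, 1).
P = [[3, -2, 0], [-1, 1, 0], [-1, 1, 1]], D = diag(-2, 1, -2), P⁻¹ = [[1, 2, 0], [1, 3, 0], [0, -1, 1]].
M⁴ = P·diag(16, 1, 16)·P⁻¹ = [[46, 90, 0], [-15, -29, 0], [-15, -45, 16]].
The requested entry is -29.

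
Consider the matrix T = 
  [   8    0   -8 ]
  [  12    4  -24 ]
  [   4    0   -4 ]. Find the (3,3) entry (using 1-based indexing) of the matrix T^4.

-256

Characteristic polynomial: λ^3 - 8λ^2 + 16λ = λ(λ - 4)^2, so the eigenvalues are 0, 4, 4.
λ=0: eigenvector (-1, -3, -1).
λ=4: eigenvector (0, 1, 0).
λ=4: eigenvector (2, 5, 1).
P = [[-1, 0, 2], [-3, 1, 5], [-1, 0, 1]], D = diag(0, 4, 4), P⁻¹ = [[1, 0, -2], [-2, 1, -1], [1, 0, -1]].
T⁴ = P·diag(0, 256, 256)·P⁻¹ = [[512, 0, -512], [768, 256, -1536], [256, 0, -256]].
The requested entry is -256.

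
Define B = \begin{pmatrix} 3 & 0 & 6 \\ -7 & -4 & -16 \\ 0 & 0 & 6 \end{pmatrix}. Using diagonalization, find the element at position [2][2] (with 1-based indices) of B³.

-64

Characteristic polynomial: t^3 - 5t^2 - 18t + 72 = (t - 6)(t - 3)(t + 4), so the eigenvalues are -4, 3, 6.
t=3: eigenvector (1, -1, 0).
t=6: eigenvector (-2, 3, -1).
t=-4: eigenvector (0, 1, 0).
P = [[1, -2, 0], [-1, 3, 1], [0, -1, 0]], D = diag(3, 6, -4), P⁻¹ = [[1, 0, -2], [0, 0, -1], [1, 1, 1]].
B³ = P·diag(27, 216, -64)·P⁻¹ = [[27, 0, 378], [-91, -64, -658], [0, 0, 216]].
The requested entry is -64.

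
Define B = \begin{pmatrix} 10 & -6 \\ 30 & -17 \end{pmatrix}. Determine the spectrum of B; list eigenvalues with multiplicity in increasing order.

-5, -2

Characteristic polynomial: p(t) = t^2 + 7t + 10 = (t + 2)(t + 5).
Roots (with multiplicity): -5, -2.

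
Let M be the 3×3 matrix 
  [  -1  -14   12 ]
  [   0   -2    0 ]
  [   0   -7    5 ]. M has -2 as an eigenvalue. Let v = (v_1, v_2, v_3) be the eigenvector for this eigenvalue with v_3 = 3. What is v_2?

M + 2I = [[1, -14, 12], [0, 0, 0], [0, -7, 7]].
Solving (M + 2I)v = 0 gives the eigenspace spanned by (6, 3, 3).
With v_3 = 3, v = (6, 3, 3), so v_2 = 3.

3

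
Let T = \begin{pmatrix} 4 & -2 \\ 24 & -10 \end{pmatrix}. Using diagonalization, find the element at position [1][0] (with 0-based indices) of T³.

Characteristic polynomial: s^2 + 6s + 8 = (s + 2)(s + 4), so the eigenvalues are -4, -2.
s=-2: eigenvector (1, 3).
s=-4: eigenvector (1, 4).
P = [[1, 1], [3, 4]], D = diag(-2, -4), P⁻¹ = [[4, -1], [-3, 1]].
T³ = P·diag(-8, -64)·P⁻¹ = [[160, -56], [672, -232]].
The requested entry is 672.

672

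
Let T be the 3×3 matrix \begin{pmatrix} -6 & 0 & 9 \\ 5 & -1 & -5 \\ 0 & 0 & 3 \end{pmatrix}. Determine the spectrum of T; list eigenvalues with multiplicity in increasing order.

-6, -1, 3

Characteristic polynomial: p(λ) = λ^3 + 4λ^2 - 15λ - 18 = (λ - 3)(λ + 1)(λ + 6).
Roots (with multiplicity): -6, -1, 3.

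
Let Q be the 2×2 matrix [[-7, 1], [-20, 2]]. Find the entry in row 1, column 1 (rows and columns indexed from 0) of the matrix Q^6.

-2596

Characteristic polynomial: r^2 + 5r + 6 = (r + 2)(r + 3), so the eigenvalues are -3, -2.
r=-3: eigenvector (1, 4).
r=-2: eigenvector (-1, -5).
P = [[1, -1], [4, -5]], D = diag(-3, -2), P⁻¹ = [[5, -1], [4, -1]].
Q⁶ = P·diag(729, 64)·P⁻¹ = [[3389, -665], [13300, -2596]].
The requested entry is -2596.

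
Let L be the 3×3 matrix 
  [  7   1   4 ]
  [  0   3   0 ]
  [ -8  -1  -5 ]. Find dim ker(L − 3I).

1

L − 3I = [[4, 1, 4], [0, 0, 0], [-8, -1, -8]].
This matrix has rank 2, so its null space has dimension 3 − 2 = 1.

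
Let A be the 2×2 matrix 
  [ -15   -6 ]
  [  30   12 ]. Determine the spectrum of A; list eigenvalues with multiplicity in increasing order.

-3, 0

Characteristic polynomial: p(r) = r^2 + 3r = r(r + 3).
Roots (with multiplicity): -3, 0.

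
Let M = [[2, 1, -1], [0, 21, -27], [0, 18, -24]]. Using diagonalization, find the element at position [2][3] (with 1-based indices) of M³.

-729

Characteristic polynomial: t^3 + t^2 - 24t + 36 = (t - 3)(t - 2)(t + 6), so the eigenvalues are -6, 2, 3.
t=2: eigenvector (1, 0, 0).
t=3: eigenvector (1, 3, 2).
t=-6: eigenvector (0, 1, 1).
P = [[1, 1, 0], [0, 3, 1], [0, 2, 1]], D = diag(2, 3, -6), P⁻¹ = [[1, -1, 1], [0, 1, -1], [0, -2, 3]].
M³ = P·diag(8, 27, -216)·P⁻¹ = [[8, 19, -19], [0, 513, -729], [0, 486, -702]].
The requested entry is -729.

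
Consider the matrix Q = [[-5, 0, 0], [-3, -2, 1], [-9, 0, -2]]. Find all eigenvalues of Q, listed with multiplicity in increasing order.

-5, -2, -2

Characteristic polynomial: p(μ) = μ^3 + 9μ^2 + 24μ + 20 = (μ + 2)^2(μ + 5).
Roots (with multiplicity): -5, -2, -2.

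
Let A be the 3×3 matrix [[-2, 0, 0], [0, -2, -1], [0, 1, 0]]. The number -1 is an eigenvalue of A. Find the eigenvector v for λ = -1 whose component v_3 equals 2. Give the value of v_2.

-2

A + 1I = [[-1, 0, 0], [0, -1, -1], [0, 1, 1]].
Solving (A + 1I)v = 0 gives the eigenspace spanned by (0, -2, 2).
With v_3 = 2, v = (0, -2, 2), so v_2 = -2.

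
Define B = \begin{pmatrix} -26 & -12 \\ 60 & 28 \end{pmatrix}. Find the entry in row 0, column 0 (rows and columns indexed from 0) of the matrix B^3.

Characteristic polynomial: λ^2 - 2λ - 8 = (λ - 4)(λ + 2), so the eigenvalues are -2, 4.
λ=4: eigenvector (-2, 5).
λ=-2: eigenvector (1, -2).
P = [[-2, 1], [5, -2]], D = diag(4, -2), P⁻¹ = [[2, 1], [5, 2]].
B³ = P·diag(64, -8)·P⁻¹ = [[-296, -144], [720, 352]].
The requested entry is -296.

-296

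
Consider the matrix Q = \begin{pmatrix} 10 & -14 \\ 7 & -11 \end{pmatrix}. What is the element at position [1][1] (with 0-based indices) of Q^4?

Characteristic polynomial: s^2 + s - 12 = (s - 3)(s + 4), so the eigenvalues are -4, 3.
s=3: eigenvector (2, 1).
s=-4: eigenvector (-1, -1).
P = [[2, -1], [1, -1]], D = diag(3, -4), P⁻¹ = [[1, -1], [1, -2]].
Q⁴ = P·diag(81, 256)·P⁻¹ = [[-94, 350], [-175, 431]].
The requested entry is 431.

431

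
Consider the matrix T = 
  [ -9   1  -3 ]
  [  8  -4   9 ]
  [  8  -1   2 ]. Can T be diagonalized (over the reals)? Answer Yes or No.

No

Characteristic polynomial: p(s) = s^3 + 11s^2 + 35s + 25 = (s + 1)(s + 5)^2.
s = -5 has algebraic multiplicity 2; rank(T + 5I) = 2, so geometric multiplicity = 1.
Geometric multiplicity < algebraic multiplicity, so T is not diagonalizable.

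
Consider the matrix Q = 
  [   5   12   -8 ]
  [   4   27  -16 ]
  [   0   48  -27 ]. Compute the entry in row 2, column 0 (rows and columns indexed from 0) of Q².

Characteristic polynomial: s^3 - 5s^2 - 9s + 45 = (s - 5)(s - 3)(s + 3), so the eigenvalues are -3, 3, 5.
s=-3: eigenvector (1, 2, 4).
s=3: eigenvector (2, 5, 8).
s=5: eigenvector (-1, -2, -3).
P = [[1, 2, -1], [2, 5, -2], [4, 8, -3]], D = diag(-3, 3, 5), P⁻¹ = [[1, -2, 1], [-2, 1, 0], [-4, 0, 1]].
Q² = P·diag(9, 9, 25)·P⁻¹ = [[73, 0, -16], [128, 9, -32], [192, 0, -39]].
The requested entry is 192.

192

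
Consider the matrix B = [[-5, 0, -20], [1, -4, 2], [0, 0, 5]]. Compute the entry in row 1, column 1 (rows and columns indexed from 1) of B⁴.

Characteristic polynomial: t^3 + 4t^2 - 25t - 100 = (t - 5)(t + 4)(t + 5), so the eigenvalues are -5, -4, 5.
t=5: eigenvector (-2, 0, 1).
t=-4: eigenvector (0, 1, 0).
t=-5: eigenvector (1, -1, 0).
P = [[-2, 0, 1], [0, 1, -1], [1, 0, 0]], D = diag(5, -4, -5), P⁻¹ = [[0, 0, 1], [1, 1, 2], [1, 0, 2]].
B⁴ = P·diag(625, 256, 625)·P⁻¹ = [[625, 0, 0], [-369, 256, -738], [0, 0, 625]].
The requested entry is 625.

625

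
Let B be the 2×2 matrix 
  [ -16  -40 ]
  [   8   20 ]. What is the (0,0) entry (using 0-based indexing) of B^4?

Characteristic polynomial: s^2 - 4s = s(s - 4), so the eigenvalues are 0, 4.
s=4: eigenvector (-2, 1).
s=0: eigenvector (5, -2).
P = [[-2, 5], [1, -2]], D = diag(4, 0), P⁻¹ = [[2, 5], [1, 2]].
B⁴ = P·diag(256, 0)·P⁻¹ = [[-1024, -2560], [512, 1280]].
The requested entry is -1024.

-1024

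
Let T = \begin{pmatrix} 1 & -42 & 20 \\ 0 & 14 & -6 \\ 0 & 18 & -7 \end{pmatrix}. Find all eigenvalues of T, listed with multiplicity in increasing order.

1, 2, 5

Characteristic polynomial: p(s) = s^3 - 8s^2 + 17s - 10 = (s - 5)(s - 2)(s - 1).
Roots (with multiplicity): 1, 2, 5.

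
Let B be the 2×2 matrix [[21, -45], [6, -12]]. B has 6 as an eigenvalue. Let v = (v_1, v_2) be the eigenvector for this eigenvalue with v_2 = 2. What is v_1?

B − 6I = [[15, -45], [6, -18]].
Solving (B − 6I)v = 0 gives the eigenspace spanned by (6, 2).
With v_2 = 2, v = (6, 2), so v_1 = 6.

6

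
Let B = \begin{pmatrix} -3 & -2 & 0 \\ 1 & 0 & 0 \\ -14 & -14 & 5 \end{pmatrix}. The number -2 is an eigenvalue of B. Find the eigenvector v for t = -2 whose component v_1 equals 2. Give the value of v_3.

B + 2I = [[-1, -2, 0], [1, 2, 0], [-14, -14, 7]].
Solving (B + 2I)v = 0 gives the eigenspace spanned by (2, -1, 2).
With v_1 = 2, v = (2, -1, 2), so v_3 = 2.

2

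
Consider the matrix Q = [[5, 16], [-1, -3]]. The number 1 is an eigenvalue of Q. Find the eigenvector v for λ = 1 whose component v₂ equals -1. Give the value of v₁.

4

Q − 1I = [[4, 16], [-1, -4]].
Solving (Q − 1I)v = 0 gives the eigenspace spanned by (4, -1).
With v₂ = -1, v = (4, -1), so v₁ = 4.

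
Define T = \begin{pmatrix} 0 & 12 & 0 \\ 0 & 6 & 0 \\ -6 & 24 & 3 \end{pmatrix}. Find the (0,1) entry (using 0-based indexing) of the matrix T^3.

432

Characteristic polynomial: μ^3 - 9μ^2 + 18μ = μ(μ - 6)(μ - 3), so the eigenvalues are 0, 3, 6.
μ=0: eigenvector (1, 0, 2).
μ=6: eigenvector (2, 1, 4).
μ=3: eigenvector (0, 0, 1).
P = [[1, 2, 0], [0, 1, 0], [2, 4, 1]], D = diag(0, 6, 3), P⁻¹ = [[1, -2, 0], [0, 1, 0], [-2, 0, 1]].
T³ = P·diag(0, 216, 27)·P⁻¹ = [[0, 432, 0], [0, 216, 0], [-54, 864, 27]].
The requested entry is 432.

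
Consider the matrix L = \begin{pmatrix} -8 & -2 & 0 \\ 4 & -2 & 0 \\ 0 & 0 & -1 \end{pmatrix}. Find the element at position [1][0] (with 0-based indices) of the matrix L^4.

Characteristic polynomial: λ^3 + 11λ^2 + 34λ + 24 = (λ + 1)(λ + 4)(λ + 6), so the eigenvalues are -6, -4, -1.
λ=-4: eigenvector (1, -2, 0).
λ=-6: eigenvector (1, -1, 0).
λ=-1: eigenvector (0, 0, 1).
P = [[1, 1, 0], [-2, -1, 0], [0, 0, 1]], D = diag(-4, -6, -1), P⁻¹ = [[-1, -1, 0], [2, 1, 0], [0, 0, 1]].
L⁴ = P·diag(256, 1296, 1)·P⁻¹ = [[2336, 1040, 0], [-2080, -784, 0], [0, 0, 1]].
The requested entry is -2080.

-2080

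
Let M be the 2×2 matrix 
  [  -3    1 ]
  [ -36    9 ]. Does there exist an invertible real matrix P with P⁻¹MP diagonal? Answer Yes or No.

Characteristic polynomial: p(r) = r^2 - 6r + 9 = (r - 3)^2.
r = 3 has algebraic multiplicity 2; rank(M − 3I) = 1, so geometric multiplicity = 1.
Geometric multiplicity < algebraic multiplicity, so M is not diagonalizable.

No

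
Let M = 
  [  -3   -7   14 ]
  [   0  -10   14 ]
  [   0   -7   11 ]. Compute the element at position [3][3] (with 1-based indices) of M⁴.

Characteristic polynomial: λ^3 + 2λ^2 - 15λ - 36 = (λ - 4)(λ + 3)^2, so the eigenvalues are -3, -3, 4.
λ=-3: eigenvector (1, 0, 0).
λ=4: eigenvector (1, 1, 1).
λ=-3: eigenvector (-2, -2, -1).
P = [[1, 1, -2], [0, 1, -2], [0, 1, -1]], D = diag(-3, 4, -3), P⁻¹ = [[1, -1, 0], [0, -1, 2], [0, -1, 1]].
M⁴ = P·diag(81, 256, 81)·P⁻¹ = [[81, -175, 350], [0, -94, 350], [0, -175, 431]].
The requested entry is 431.

431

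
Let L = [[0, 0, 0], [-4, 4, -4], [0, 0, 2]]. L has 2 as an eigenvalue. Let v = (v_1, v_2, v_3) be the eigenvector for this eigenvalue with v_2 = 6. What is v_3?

3

L − 2I = [[-2, 0, 0], [-4, 2, -4], [0, 0, 0]].
Solving (L − 2I)v = 0 gives the eigenspace spanned by (0, 6, 3).
With v_2 = 6, v = (0, 6, 3), so v_3 = 3.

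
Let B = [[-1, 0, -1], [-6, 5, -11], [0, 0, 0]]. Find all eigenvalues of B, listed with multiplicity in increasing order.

-1, 0, 5

Characteristic polynomial: p(μ) = μ^3 - 4μ^2 - 5μ = μ(μ - 5)(μ + 1).
Roots (with multiplicity): -1, 0, 5.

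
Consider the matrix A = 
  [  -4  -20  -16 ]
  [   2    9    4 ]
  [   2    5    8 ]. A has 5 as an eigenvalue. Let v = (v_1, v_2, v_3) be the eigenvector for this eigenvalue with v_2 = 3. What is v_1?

A − 5I = [[-9, -20, -16], [2, 4, 4], [2, 5, 3]].
Solving (A − 5I)v = 0 gives the eigenspace spanned by (-12, 3, 3).
With v_2 = 3, v = (-12, 3, 3), so v_1 = -12.

-12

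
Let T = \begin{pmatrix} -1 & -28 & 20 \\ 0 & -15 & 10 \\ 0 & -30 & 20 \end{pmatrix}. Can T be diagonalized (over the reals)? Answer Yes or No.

Characteristic polynomial: p(r) = r^3 - 4r^2 - 5r = r(r - 5)(r + 1).
All 3 eigenvalues are distinct, so T is diagonalizable.

Yes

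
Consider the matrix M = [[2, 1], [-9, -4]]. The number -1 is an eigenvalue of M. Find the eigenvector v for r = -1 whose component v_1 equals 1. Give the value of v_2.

M + 1I = [[3, 1], [-9, -3]].
Solving (M + 1I)v = 0 gives the eigenspace spanned by (1, -3).
With v_1 = 1, v = (1, -3), so v_2 = -3.

-3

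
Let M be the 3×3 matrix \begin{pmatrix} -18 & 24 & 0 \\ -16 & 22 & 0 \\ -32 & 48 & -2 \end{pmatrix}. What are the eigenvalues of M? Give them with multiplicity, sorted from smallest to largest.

-2, -2, 6

Characteristic polynomial: p(r) = r^3 - 2r^2 - 20r - 24 = (r - 6)(r + 2)^2.
Roots (with multiplicity): -2, -2, 6.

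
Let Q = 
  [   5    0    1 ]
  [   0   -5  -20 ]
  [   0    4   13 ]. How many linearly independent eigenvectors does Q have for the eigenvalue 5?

Q − 5I = [[0, 0, 1], [0, -10, -20], [0, 4, 8]].
This matrix has rank 2, so its null space has dimension 3 − 2 = 1.

1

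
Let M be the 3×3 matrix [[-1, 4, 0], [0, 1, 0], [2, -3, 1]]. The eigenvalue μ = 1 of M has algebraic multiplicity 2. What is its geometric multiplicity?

M − 1I = [[-2, 4, 0], [0, 0, 0], [2, -3, 0]].
This matrix has rank 2, so its null space has dimension 3 − 2 = 1.

1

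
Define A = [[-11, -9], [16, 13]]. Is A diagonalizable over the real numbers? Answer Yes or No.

Characteristic polynomial: p(s) = s^2 - 2s + 1 = (s - 1)^2.
s = 1 has algebraic multiplicity 2; rank(A − 1I) = 1, so geometric multiplicity = 1.
Geometric multiplicity < algebraic multiplicity, so A is not diagonalizable.

No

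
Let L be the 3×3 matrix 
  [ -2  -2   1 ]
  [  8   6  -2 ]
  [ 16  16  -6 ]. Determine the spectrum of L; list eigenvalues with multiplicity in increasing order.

Characteristic polynomial: p(λ) = λ^3 + 2λ^2 - 4λ - 8 = (λ - 2)(λ + 2)^2.
Roots (with multiplicity): -2, -2, 2.

-2, -2, 2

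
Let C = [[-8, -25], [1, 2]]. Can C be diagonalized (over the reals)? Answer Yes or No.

No

Characteristic polynomial: p(r) = r^2 + 6r + 9 = (r + 3)^2.
r = -3 has algebraic multiplicity 2; rank(C + 3I) = 1, so geometric multiplicity = 1.
Geometric multiplicity < algebraic multiplicity, so C is not diagonalizable.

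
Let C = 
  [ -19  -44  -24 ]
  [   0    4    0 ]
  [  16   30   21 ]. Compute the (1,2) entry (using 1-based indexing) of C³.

Characteristic polynomial: r^3 - 6r^2 - 7r + 60 = (r - 5)(r - 4)(r + 3), so the eigenvalues are -3, 4, 5.
r=-3: eigenvector (-3, 0, 2).
r=4: eigenvector (-4, 1, 2).
r=5: eigenvector (1, 0, -1).
P = [[-3, -4, 1], [0, 1, 0], [2, 2, -1]], D = diag(-3, 4, 5), P⁻¹ = [[-1, -2, -1], [0, 1, 0], [-2, -2, -3]].
C³ = P·diag(-27, 64, 125)·P⁻¹ = [[-331, -668, -456], [0, 64, 0], [304, 486, 429]].
The requested entry is -668.

-668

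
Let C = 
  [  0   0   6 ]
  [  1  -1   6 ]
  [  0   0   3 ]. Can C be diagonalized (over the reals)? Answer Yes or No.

Characteristic polynomial: p(s) = s^3 - 2s^2 - 3s = s(s - 3)(s + 1).
All 3 eigenvalues are distinct, so C is diagonalizable.

Yes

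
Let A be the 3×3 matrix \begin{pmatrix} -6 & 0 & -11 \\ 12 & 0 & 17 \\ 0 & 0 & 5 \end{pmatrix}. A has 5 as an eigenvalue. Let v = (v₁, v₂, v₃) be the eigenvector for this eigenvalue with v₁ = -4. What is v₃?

4

A − 5I = [[-11, 0, -11], [12, -5, 17], [0, 0, 0]].
Solving (A − 5I)v = 0 gives the eigenspace spanned by (-4, 4, 4).
With v₁ = -4, v = (-4, 4, 4), so v₃ = 4.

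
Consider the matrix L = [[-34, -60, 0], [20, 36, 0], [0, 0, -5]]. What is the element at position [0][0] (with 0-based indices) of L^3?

Characteristic polynomial: λ^3 + 3λ^2 - 34λ - 120 = (λ - 6)(λ + 4)(λ + 5), so the eigenvalues are -5, -4, 6.
λ=6: eigenvector (-3, 2, 0).
λ=-4: eigenvector (-2, 1, 0).
λ=-5: eigenvector (0, 0, 1).
P = [[-3, -2, 0], [2, 1, 0], [0, 0, 1]], D = diag(6, -4, -5), P⁻¹ = [[1, 2, 0], [-2, -3, 0], [0, 0, 1]].
L³ = P·diag(216, -64, -125)·P⁻¹ = [[-904, -1680, 0], [560, 1056, 0], [0, 0, -125]].
The requested entry is -904.

-904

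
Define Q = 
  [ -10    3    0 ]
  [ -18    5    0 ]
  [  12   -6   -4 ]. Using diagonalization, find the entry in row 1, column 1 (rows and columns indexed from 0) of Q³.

125

Characteristic polynomial: λ^3 + 9λ^2 + 24λ + 16 = (λ + 1)(λ + 4)^2, so the eigenvalues are -4, -4, -1.
λ=-4: eigenvector (1, 2, -2).
λ=-1: eigenvector (1, 3, -2).
λ=-4: eigenvector (0, 0, 1).
P = [[1, 1, 0], [2, 3, 0], [-2, -2, 1]], D = diag(-4, -1, -4), P⁻¹ = [[3, -1, 0], [-2, 1, 0], [2, 0, 1]].
Q³ = P·diag(-64, -1, -64)·P⁻¹ = [[-190, 63, 0], [-378, 125, 0], [252, -126, -64]].
The requested entry is 125.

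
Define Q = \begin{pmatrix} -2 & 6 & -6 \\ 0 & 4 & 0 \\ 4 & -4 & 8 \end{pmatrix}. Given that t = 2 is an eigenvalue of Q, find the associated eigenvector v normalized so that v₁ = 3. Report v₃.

Q − 2I = [[-4, 6, -6], [0, 2, 0], [4, -4, 6]].
Solving (Q − 2I)v = 0 gives the eigenspace spanned by (3, 0, -2).
With v₁ = 3, v = (3, 0, -2), so v₃ = -2.

-2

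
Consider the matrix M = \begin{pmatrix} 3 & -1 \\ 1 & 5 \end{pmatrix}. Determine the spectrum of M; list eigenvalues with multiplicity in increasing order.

Characteristic polynomial: p(r) = r^2 - 8r + 16 = (r - 4)^2.
Roots (with multiplicity): 4, 4.

4, 4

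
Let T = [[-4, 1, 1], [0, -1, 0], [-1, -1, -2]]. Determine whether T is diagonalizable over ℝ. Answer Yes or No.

No

Characteristic polynomial: p(μ) = μ^3 + 7μ^2 + 15μ + 9 = (μ + 1)(μ + 3)^2.
μ = -3 has algebraic multiplicity 2; rank(T + 3I) = 2, so geometric multiplicity = 1.
Geometric multiplicity < algebraic multiplicity, so T is not diagonalizable.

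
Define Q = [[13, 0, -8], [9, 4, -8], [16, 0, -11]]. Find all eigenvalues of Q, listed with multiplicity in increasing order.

-3, 4, 5

Characteristic polynomial: p(r) = r^3 - 6r^2 - 7r + 60 = (r - 5)(r - 4)(r + 3).
Roots (with multiplicity): -3, 4, 5.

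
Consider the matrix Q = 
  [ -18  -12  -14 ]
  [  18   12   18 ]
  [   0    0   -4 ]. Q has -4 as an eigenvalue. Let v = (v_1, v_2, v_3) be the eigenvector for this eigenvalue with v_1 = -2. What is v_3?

2

Q + 4I = [[-14, -12, -14], [18, 16, 18], [0, 0, 0]].
Solving (Q + 4I)v = 0 gives the eigenspace spanned by (-2, 0, 2).
With v_1 = -2, v = (-2, 0, 2), so v_3 = 2.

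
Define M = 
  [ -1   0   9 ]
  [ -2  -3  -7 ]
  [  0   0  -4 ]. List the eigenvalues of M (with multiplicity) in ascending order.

-4, -3, -1

Characteristic polynomial: p(λ) = λ^3 + 8λ^2 + 19λ + 12 = (λ + 1)(λ + 3)(λ + 4).
Roots (with multiplicity): -4, -3, -1.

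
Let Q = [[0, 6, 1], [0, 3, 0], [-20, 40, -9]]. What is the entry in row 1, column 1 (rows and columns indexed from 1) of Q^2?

-20

Characteristic polynomial: μ^3 + 6μ^2 - 7μ - 60 = (μ - 3)(μ + 4)(μ + 5), so the eigenvalues are -5, -4, 3.
μ=-4: eigenvector (1, 0, -4).
μ=3: eigenvector (2, 1, 0).
μ=-5: eigenvector (-1, 0, 5).
P = [[1, 2, -1], [0, 1, 0], [-4, 0, 5]], D = diag(-4, 3, -5), P⁻¹ = [[5, -10, 1], [0, 1, 0], [4, -8, 1]].
Q² = P·diag(16, 9, 25)·P⁻¹ = [[-20, 58, -9], [0, 9, 0], [180, -360, 61]].
The requested entry is -20.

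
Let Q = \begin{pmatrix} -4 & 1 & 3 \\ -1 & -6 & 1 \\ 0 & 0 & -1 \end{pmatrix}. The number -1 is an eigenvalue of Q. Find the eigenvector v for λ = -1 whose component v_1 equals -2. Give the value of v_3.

Q + 1I = [[-3, 1, 3], [-1, -5, 1], [0, 0, 0]].
Solving (Q + 1I)v = 0 gives the eigenspace spanned by (-2, 0, -2).
With v_1 = -2, v = (-2, 0, -2), so v_3 = -2.

-2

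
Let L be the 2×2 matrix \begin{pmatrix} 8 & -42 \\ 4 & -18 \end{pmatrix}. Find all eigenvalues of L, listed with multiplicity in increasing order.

-6, -4

Characteristic polynomial: p(μ) = μ^2 + 10μ + 24 = (μ + 4)(μ + 6).
Roots (with multiplicity): -6, -4.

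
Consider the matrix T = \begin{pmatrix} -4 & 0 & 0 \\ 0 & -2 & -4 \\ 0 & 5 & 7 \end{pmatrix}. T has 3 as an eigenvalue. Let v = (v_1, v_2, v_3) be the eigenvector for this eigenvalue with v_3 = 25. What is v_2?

-20

T − 3I = [[-7, 0, 0], [0, -5, -4], [0, 5, 4]].
Solving (T − 3I)v = 0 gives the eigenspace spanned by (0, -20, 25).
With v_3 = 25, v = (0, -20, 25), so v_2 = -20.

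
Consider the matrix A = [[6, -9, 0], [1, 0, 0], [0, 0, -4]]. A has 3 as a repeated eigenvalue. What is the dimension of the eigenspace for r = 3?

1

A − 3I = [[3, -9, 0], [1, -3, 0], [0, 0, -7]].
This matrix has rank 2, so its null space has dimension 3 − 2 = 1.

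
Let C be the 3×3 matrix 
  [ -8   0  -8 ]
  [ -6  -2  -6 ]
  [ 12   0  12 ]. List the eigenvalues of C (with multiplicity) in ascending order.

Characteristic polynomial: p(t) = t^3 - 2t^2 - 8t = t(t - 4)(t + 2).
Roots (with multiplicity): -2, 0, 4.

-2, 0, 4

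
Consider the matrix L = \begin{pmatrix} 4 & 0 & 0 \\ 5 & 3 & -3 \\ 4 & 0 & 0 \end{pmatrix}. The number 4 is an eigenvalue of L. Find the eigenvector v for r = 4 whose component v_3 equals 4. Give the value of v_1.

L − 4I = [[0, 0, 0], [5, -1, -3], [4, 0, -4]].
Solving (L − 4I)v = 0 gives the eigenspace spanned by (4, 8, 4).
With v_3 = 4, v = (4, 8, 4), so v_1 = 4.

4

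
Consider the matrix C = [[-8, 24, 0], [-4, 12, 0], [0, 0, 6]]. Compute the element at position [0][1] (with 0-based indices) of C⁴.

Characteristic polynomial: λ^3 - 10λ^2 + 24λ = λ(λ - 6)(λ - 4), so the eigenvalues are 0, 4, 6.
λ=4: eigenvector (2, 1, 0).
λ=0: eigenvector (-3, -1, 0).
λ=6: eigenvector (0, 0, 1).
P = [[2, -3, 0], [1, -1, 0], [0, 0, 1]], D = diag(4, 0, 6), P⁻¹ = [[-1, 3, 0], [-1, 2, 0], [0, 0, 1]].
C⁴ = P·diag(256, 0, 1296)·P⁻¹ = [[-512, 1536, 0], [-256, 768, 0], [0, 0, 1296]].
The requested entry is 1536.

1536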